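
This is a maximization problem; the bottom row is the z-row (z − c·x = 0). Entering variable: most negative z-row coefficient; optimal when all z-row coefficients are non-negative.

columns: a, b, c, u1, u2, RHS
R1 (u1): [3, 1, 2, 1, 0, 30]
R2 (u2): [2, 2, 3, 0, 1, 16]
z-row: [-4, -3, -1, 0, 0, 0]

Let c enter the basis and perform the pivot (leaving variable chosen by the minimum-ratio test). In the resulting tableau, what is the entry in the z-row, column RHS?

Ratio test on column c — row 1: 30/2 = 15; row 2: 16/3 = 16/3. Minimum is 16/3 at row 2 (u2 leaves); pivot element 3.
Divide row 2 by 3; eliminate column c from the other rows.
z-row update in column RHS: 0 − (-1)·(16/3) = 16/3.

16/3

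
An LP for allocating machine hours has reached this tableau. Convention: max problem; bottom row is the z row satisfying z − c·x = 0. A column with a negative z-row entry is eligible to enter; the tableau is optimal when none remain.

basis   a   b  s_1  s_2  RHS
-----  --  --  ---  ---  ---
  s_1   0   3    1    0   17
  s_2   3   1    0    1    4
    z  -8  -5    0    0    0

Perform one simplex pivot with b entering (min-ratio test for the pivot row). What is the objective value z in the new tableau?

20

Ratio test on column b — row 1: 17/3 = 17/3; row 2: 4/1 = 4. Minimum is 4 at row 2 (s_2 leaves); pivot element 1.
Pivot on row 2; the z-row RHS becomes 0 − (-5)·4 = 20.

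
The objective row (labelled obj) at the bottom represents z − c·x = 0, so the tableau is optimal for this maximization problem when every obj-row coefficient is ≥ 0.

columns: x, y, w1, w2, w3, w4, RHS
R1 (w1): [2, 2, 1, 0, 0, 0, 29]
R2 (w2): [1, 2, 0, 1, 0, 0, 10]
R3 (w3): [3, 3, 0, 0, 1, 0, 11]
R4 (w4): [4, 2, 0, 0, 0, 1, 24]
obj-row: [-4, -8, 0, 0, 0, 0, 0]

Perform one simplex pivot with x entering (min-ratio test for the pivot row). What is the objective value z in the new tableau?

44/3

Ratio test on column x — row 1: 29/2 = 29/2; row 2: 10/1 = 10; row 3: 11/3 = 11/3; row 4: 24/4 = 6. Minimum is 11/3 at row 3 (w3 leaves); pivot element 3.
Pivot on row 3; the obj-row RHS becomes 0 − (-4)·(11/3) = 44/3.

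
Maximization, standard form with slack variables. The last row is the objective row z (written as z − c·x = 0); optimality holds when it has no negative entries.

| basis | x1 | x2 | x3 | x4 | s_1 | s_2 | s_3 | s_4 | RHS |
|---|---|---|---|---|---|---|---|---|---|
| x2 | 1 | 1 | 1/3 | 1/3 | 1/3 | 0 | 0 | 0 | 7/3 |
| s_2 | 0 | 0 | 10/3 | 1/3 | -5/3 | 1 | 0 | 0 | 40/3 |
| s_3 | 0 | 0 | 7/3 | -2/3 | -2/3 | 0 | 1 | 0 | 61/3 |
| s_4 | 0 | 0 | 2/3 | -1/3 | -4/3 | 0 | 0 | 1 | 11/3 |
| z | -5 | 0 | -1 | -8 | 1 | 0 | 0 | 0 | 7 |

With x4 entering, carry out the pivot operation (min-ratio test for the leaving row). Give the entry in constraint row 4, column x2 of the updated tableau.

Ratio test on column x4 — row 1: (7/3)/(1/3) = 7; row 2: (40/3)/(1/3) = 40; row 3: entry -2/3 ≤ 0; row 4: entry -1/3 ≤ 0. Minimum is 7 at row 1 (x2 leaves); pivot element 1/3.
Divide row 1 by 1/3; eliminate column x4 from the other rows.
Row 4 update in column x2: 0 − (-1/3)·3 = 1.

1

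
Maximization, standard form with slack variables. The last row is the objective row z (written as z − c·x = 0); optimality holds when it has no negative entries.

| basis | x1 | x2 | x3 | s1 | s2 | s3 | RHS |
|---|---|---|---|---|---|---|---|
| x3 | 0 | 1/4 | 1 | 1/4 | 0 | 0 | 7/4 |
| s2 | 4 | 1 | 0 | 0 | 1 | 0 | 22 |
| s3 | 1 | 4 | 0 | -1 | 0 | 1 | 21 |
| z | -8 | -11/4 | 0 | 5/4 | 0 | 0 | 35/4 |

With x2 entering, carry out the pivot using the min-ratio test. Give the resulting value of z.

371/16

Ratio test on column x2 — row 1: (7/4)/(1/4) = 7; row 2: 22/1 = 22; row 3: 21/4 = 21/4. Minimum is 21/4 at row 3 (s3 leaves); pivot element 4.
Pivot on row 3; the z-row RHS becomes 35/4 − (-11/4)·(21/4) = 371/16.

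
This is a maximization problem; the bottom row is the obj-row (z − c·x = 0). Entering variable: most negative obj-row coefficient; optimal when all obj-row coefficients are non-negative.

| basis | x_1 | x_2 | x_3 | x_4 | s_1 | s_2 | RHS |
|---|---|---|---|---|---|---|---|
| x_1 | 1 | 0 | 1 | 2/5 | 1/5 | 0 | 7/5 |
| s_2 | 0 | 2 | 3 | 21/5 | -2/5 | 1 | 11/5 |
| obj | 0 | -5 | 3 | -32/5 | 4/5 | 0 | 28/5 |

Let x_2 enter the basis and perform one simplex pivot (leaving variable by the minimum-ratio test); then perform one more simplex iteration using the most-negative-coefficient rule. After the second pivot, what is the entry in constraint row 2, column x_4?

Ratio test on column x_2 — row 1: entry 0 ≤ 0; row 2: (11/5)/2 = 11/10. Minimum is 11/10 at row 2 (s_2 leaves); pivot element 2.
Divide row 2 by 2; eliminate column x_2 from the other rows.
Second iteration: most negative obj-row entry is -1/5 in column s_1, so s_1 enters.
Ratio test on column s_1 — row 1: (7/5)/(1/5) = 7; row 2: entry -1/5 ≤ 0. Minimum is 7 at row 1 (x_1 leaves); pivot element 1/5.
Divide row 1 by 1/5; eliminate column s_1 from the other rows.
After both pivots, the entry at constraint row 2, column x_4 is 5/2.

5/2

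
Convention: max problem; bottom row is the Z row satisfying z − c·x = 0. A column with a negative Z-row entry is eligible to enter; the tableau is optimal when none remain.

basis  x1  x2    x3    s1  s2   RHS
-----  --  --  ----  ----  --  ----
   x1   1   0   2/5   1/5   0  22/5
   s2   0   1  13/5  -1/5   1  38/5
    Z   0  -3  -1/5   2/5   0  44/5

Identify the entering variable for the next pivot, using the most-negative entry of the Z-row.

Negative Z-row entries: x2: -3, x3: -1/5.
The most negative is -3 in column x2, so x2 enters.

x2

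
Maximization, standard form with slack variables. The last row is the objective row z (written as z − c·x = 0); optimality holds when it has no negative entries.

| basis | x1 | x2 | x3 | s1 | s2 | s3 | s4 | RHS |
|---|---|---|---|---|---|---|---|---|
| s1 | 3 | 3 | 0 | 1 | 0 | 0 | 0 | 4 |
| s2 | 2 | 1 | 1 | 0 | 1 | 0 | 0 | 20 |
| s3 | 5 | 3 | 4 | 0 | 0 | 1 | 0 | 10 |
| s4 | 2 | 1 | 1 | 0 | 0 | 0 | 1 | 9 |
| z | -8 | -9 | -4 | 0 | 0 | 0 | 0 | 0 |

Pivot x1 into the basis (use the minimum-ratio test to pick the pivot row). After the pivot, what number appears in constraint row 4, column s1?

Ratio test on column x1 — row 1: 4/3 = 4/3; row 2: 20/2 = 10; row 3: 10/5 = 2; row 4: 9/2 = 9/2. Minimum is 4/3 at row 1 (s1 leaves); pivot element 3.
Divide row 1 by 3; eliminate column x1 from the other rows.
Row 4 update in column s1: 0 − 2·(1/3) = -2/3.

-2/3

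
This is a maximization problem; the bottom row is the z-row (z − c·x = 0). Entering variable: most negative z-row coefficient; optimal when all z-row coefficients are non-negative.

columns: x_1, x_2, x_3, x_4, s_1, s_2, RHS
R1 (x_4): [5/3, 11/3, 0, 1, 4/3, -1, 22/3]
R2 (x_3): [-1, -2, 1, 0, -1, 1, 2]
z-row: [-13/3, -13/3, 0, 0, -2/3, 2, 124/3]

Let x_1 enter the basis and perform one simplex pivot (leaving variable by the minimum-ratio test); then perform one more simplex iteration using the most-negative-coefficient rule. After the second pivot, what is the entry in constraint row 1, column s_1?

1/2

Ratio test on column x_1 — row 1: (22/3)/(5/3) = 22/5; row 2: entry -1 ≤ 0. Minimum is 22/5 at row 1 (x_4 leaves); pivot element 5/3.
Divide row 1 by 5/3; eliminate column x_1 from the other rows.
Second iteration: most negative z-row entry is -3/5 in column s_2, so s_2 enters.
Ratio test on column s_2 — row 1: entry -3/5 ≤ 0; row 2: (32/5)/(2/5) = 16. Minimum is 16 at row 2 (x_3 leaves); pivot element 2/5.
Divide row 2 by 2/5; eliminate column s_2 from the other rows.
After both pivots, the entry at constraint row 1, column s_1 is 1/2.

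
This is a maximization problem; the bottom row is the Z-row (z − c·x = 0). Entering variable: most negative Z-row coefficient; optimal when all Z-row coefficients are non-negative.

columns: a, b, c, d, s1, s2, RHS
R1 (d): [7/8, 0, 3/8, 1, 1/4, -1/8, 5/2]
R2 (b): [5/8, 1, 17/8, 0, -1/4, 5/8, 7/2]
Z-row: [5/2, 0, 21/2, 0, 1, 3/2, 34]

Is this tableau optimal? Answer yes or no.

yes

Every Z-row coefficient is ≥ 0, so the tableau is optimal.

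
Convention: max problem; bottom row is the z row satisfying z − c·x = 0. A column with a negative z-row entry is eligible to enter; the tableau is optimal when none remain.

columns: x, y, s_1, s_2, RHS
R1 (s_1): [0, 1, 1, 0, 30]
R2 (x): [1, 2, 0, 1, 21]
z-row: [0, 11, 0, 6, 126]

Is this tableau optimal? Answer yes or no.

Every z-row coefficient is ≥ 0, so the tableau is optimal.

yes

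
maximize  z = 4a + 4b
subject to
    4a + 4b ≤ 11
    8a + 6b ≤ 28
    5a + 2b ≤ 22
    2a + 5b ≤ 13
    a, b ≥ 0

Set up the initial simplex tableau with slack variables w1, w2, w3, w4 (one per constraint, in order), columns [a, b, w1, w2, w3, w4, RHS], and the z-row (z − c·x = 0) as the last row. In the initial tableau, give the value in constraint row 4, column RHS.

13

The RHS of constraint 4 is b_4 = 13.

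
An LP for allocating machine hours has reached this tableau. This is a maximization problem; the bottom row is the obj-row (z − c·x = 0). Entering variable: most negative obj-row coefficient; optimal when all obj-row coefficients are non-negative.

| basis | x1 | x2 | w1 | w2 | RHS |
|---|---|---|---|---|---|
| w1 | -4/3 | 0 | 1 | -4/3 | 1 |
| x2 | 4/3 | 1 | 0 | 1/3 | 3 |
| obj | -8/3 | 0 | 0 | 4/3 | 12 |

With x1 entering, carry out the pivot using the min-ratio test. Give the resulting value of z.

Ratio test on column x1 — row 1: entry -4/3 ≤ 0; row 2: 3/(4/3) = 9/4. Minimum is 9/4 at row 2 (x2 leaves); pivot element 4/3.
Pivot on row 2; the obj-row RHS becomes 12 − (-8/3)·(9/4) = 18.

18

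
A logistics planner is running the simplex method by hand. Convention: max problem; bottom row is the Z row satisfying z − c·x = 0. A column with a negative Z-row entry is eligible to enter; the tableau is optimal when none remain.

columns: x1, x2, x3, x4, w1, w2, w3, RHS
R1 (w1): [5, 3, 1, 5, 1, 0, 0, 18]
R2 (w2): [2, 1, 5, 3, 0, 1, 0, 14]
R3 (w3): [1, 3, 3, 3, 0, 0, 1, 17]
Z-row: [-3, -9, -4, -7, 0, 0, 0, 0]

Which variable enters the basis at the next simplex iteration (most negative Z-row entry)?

x2

Negative Z-row entries: x1: -3, x2: -9, x3: -4, x4: -7.
The most negative is -9 in column x2, so x2 enters.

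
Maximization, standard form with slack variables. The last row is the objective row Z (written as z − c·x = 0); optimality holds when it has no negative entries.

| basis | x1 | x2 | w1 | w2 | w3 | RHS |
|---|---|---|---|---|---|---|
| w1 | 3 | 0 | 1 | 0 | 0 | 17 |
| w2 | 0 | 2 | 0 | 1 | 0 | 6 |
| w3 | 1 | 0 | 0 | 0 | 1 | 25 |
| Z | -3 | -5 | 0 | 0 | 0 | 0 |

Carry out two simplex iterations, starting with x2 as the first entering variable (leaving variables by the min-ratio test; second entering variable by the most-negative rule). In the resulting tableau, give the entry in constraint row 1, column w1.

1/3

Ratio test on column x2 — row 1: entry 0 ≤ 0; row 2: 6/2 = 3; row 3: entry 0 ≤ 0. Minimum is 3 at row 2 (w2 leaves); pivot element 2.
Divide row 2 by 2; eliminate column x2 from the other rows.
Second iteration: most negative Z-row entry is -3 in column x1, so x1 enters.
Ratio test on column x1 — row 1: 17/3 = 17/3; row 2: entry 0 ≤ 0; row 3: 25/1 = 25. Minimum is 17/3 at row 1 (w1 leaves); pivot element 3.
Divide row 1 by 3; eliminate column x1 from the other rows.
After both pivots, the entry at constraint row 1, column w1 is 1/3.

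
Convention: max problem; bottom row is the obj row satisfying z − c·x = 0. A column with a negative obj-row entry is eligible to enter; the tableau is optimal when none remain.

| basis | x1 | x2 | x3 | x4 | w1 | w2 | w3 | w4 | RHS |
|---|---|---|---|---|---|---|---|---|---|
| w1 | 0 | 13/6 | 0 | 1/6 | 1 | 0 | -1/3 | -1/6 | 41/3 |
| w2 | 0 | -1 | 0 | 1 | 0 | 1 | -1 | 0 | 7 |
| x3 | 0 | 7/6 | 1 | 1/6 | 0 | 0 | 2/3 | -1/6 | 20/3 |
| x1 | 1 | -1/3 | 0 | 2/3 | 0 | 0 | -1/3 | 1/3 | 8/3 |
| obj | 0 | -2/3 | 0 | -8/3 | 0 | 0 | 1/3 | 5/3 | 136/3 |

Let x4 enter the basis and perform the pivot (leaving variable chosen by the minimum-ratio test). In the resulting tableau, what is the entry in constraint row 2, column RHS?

Ratio test on column x4 — row 1: (41/3)/(1/6) = 82; row 2: 7/1 = 7; row 3: (20/3)/(1/6) = 40; row 4: (8/3)/(2/3) = 4. Minimum is 4 at row 4 (x1 leaves); pivot element 2/3.
Divide row 4 by 2/3; eliminate column x4 from the other rows.
Row 2 update in column RHS: 7 − 1·4 = 3.

3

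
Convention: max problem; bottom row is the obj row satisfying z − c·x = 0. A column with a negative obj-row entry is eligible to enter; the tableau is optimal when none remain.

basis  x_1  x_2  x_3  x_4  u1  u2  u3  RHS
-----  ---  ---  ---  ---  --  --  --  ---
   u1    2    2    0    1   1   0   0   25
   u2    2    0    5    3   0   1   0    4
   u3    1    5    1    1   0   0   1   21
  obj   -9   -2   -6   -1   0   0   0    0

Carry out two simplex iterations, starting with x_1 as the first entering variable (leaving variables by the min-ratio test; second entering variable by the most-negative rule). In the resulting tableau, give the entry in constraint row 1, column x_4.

Ratio test on column x_1 — row 1: 25/2 = 25/2; row 2: 4/2 = 2; row 3: 21/1 = 21. Minimum is 2 at row 2 (u2 leaves); pivot element 2.
Divide row 2 by 2; eliminate column x_1 from the other rows.
Second iteration: most negative obj-row entry is -2 in column x_2, so x_2 enters.
Ratio test on column x_2 — row 1: 21/2 = 21/2; row 2: entry 0 ≤ 0; row 3: 19/5 = 19/5. Minimum is 19/5 at row 3 (u3 leaves); pivot element 5.
Divide row 3 by 5; eliminate column x_2 from the other rows.
After both pivots, the entry at constraint row 1, column x_4 is -9/5.

-9/5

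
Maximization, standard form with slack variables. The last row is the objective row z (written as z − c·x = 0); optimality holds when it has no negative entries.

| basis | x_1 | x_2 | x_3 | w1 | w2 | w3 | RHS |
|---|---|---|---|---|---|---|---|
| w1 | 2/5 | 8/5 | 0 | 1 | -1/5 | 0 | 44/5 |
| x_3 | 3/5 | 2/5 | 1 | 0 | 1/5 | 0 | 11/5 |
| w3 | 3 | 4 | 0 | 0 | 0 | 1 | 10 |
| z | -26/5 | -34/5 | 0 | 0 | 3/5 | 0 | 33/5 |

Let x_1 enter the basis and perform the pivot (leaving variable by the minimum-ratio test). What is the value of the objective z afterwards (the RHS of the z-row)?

359/15

Ratio test on column x_1 — row 1: (44/5)/(2/5) = 22; row 2: (11/5)/(3/5) = 11/3; row 3: 10/3 = 10/3. Minimum is 10/3 at row 3 (w3 leaves); pivot element 3.
Pivot on row 3; the z-row RHS becomes 33/5 − (-26/5)·(10/3) = 359/15.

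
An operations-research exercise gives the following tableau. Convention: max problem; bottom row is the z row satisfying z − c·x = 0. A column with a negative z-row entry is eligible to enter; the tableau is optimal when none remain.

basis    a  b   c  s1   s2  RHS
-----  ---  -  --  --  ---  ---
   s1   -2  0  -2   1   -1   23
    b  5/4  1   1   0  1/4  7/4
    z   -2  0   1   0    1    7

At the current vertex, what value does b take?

7/4

b is basic (row 2); its value is the RHS of that row, 7/4.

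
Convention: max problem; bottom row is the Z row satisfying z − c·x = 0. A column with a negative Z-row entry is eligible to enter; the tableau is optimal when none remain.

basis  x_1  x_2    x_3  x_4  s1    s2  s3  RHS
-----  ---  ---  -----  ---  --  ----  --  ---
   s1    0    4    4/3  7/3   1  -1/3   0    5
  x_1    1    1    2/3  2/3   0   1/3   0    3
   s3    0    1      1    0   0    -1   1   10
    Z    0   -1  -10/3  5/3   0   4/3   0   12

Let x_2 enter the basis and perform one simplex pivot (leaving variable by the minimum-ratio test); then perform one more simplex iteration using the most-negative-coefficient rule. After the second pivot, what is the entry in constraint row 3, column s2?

-3/4

Ratio test on column x_2 — row 1: 5/4 = 5/4; row 2: 3/1 = 3; row 3: 10/1 = 10. Minimum is 5/4 at row 1 (s1 leaves); pivot element 4.
Divide row 1 by 4; eliminate column x_2 from the other rows.
Second iteration: most negative Z-row entry is -3 in column x_3, so x_3 enters.
Ratio test on column x_3 — row 1: (5/4)/(1/3) = 15/4; row 2: (7/4)/(1/3) = 21/4; row 3: (35/4)/(2/3) = 105/8. Minimum is 15/4 at row 1 (x_2 leaves); pivot element 1/3.
Divide row 1 by 1/3; eliminate column x_3 from the other rows.
After both pivots, the entry at constraint row 3, column s2 is -3/4.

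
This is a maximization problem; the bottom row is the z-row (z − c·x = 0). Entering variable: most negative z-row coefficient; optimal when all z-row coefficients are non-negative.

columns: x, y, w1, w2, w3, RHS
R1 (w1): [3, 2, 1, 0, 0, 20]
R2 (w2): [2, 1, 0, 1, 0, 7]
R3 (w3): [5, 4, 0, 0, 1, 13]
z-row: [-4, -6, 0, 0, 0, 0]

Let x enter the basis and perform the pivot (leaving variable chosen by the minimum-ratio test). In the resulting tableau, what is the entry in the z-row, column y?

Ratio test on column x — row 1: 20/3 = 20/3; row 2: 7/2 = 7/2; row 3: 13/5 = 13/5. Minimum is 13/5 at row 3 (w3 leaves); pivot element 5.
Divide row 3 by 5; eliminate column x from the other rows.
z-row update in column y: -6 − (-4)·(4/5) = -14/5.

-14/5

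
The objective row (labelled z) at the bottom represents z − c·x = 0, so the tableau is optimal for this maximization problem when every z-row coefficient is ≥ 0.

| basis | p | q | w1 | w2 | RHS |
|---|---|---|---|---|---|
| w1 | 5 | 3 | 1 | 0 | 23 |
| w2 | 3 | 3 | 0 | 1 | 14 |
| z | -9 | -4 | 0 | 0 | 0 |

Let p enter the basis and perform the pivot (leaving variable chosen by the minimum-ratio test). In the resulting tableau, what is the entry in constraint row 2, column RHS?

1/5

Ratio test on column p — row 1: 23/5 = 23/5; row 2: 14/3 = 14/3. Minimum is 23/5 at row 1 (w1 leaves); pivot element 5.
Divide row 1 by 5; eliminate column p from the other rows.
Row 2 update in column RHS: 14 − 3·(23/5) = 1/5.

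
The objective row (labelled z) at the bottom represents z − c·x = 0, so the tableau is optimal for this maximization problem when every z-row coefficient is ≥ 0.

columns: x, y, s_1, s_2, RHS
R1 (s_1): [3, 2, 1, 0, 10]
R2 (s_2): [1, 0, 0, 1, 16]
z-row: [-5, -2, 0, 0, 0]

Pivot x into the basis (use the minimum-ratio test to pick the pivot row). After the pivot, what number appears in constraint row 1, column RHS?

Ratio test on column x — row 1: 10/3 = 10/3; row 2: 16/1 = 16. Minimum is 10/3 at row 1 (s_1 leaves); pivot element 3.
Divide row 1 by 3; eliminate column x from the other rows.
In the new row 1, the RHS entry is the old entry divided by the pivot: 10/3 = 10/3.

10/3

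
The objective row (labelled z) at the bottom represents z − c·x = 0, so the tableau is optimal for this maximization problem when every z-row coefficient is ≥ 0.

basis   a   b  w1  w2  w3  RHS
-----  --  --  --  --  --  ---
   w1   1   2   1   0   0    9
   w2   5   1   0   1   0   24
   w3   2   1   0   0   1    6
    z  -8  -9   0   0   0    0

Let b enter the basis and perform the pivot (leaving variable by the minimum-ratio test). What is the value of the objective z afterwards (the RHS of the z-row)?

Ratio test on column b — row 1: 9/2 = 9/2; row 2: 24/1 = 24; row 3: 6/1 = 6. Minimum is 9/2 at row 1 (w1 leaves); pivot element 2.
Pivot on row 1; the z-row RHS becomes 0 − (-9)·(9/2) = 81/2.

81/2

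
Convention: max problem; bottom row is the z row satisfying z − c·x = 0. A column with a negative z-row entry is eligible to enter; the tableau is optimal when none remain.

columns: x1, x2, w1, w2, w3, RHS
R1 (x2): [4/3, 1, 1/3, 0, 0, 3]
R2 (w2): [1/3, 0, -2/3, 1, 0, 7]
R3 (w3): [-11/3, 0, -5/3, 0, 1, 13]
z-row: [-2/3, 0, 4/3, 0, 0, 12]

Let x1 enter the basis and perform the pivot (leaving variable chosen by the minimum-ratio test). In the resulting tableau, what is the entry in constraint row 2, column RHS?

25/4

Ratio test on column x1 — row 1: 3/(4/3) = 9/4; row 2: 7/(1/3) = 21; row 3: entry -11/3 ≤ 0. Minimum is 9/4 at row 1 (x2 leaves); pivot element 4/3.
Divide row 1 by 4/3; eliminate column x1 from the other rows.
Row 2 update in column RHS: 7 − (1/3)·(9/4) = 25/4.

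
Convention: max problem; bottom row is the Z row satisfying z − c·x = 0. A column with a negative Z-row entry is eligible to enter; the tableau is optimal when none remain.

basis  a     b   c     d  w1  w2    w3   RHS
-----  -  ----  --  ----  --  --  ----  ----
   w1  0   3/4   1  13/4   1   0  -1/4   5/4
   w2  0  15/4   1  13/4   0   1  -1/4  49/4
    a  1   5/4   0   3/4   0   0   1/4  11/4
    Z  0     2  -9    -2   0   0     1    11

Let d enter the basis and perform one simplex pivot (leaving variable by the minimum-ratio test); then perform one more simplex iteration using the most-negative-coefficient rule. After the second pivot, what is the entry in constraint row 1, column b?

3/4

Ratio test on column d — row 1: (5/4)/(13/4) = 5/13; row 2: (49/4)/(13/4) = 49/13; row 3: (11/4)/(3/4) = 11/3. Minimum is 5/13 at row 1 (w1 leaves); pivot element 13/4.
Divide row 1 by 13/4; eliminate column d from the other rows.
Second iteration: most negative Z-row entry is -109/13 in column c, so c enters.
Ratio test on column c — row 1: (5/13)/(4/13) = 5/4; row 2: entry 0 ≤ 0; row 3: entry -3/13 ≤ 0. Minimum is 5/4 at row 1 (d leaves); pivot element 4/13.
Divide row 1 by 4/13; eliminate column c from the other rows.
After both pivots, the entry at constraint row 1, column b is 3/4.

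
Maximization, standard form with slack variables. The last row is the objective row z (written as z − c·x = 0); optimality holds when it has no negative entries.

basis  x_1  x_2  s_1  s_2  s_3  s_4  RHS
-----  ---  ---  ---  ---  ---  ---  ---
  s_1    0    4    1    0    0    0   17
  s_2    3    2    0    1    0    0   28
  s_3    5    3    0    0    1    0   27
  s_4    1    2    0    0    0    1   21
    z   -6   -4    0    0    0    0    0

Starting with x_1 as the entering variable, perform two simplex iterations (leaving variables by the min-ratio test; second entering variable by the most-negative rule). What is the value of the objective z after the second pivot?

Ratio test on column x_1 — row 1: entry 0 ≤ 0; row 2: 28/3 = 28/3; row 3: 27/5 = 27/5; row 4: 21/1 = 21. Minimum is 27/5 at row 3 (s_3 leaves); pivot element 5.
Pivot on row 3; the z-row RHS becomes 0 − (-6)·(27/5) = 162/5.
Next entering variable (most negative z-row entry -2/5): x_2.
Ratio test on column x_2 — row 1: 17/4 = 17/4; row 2: (59/5)/(1/5) = 59; row 3: (27/5)/(3/5) = 9; row 4: (78/5)/(7/5) = 78/7. Minimum is 17/4 at row 1 (s_1 leaves); pivot element 4.
After the second pivot the z-row RHS is 162/5 − (-2/5)·(17/4) = 341/10.

341/10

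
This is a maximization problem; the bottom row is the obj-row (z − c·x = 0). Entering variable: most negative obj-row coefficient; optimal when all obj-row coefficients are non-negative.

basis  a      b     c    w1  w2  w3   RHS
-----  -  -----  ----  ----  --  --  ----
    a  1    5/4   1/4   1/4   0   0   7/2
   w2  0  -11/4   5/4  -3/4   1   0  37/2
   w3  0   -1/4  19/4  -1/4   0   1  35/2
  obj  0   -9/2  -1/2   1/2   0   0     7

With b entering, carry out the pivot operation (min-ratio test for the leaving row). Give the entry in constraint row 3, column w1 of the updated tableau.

-1/5

Ratio test on column b — row 1: (7/2)/(5/4) = 14/5; row 2: entry -11/4 ≤ 0; row 3: entry -1/4 ≤ 0. Minimum is 14/5 at row 1 (a leaves); pivot element 5/4.
Divide row 1 by 5/4; eliminate column b from the other rows.
Row 3 update in column w1: -1/4 − (-1/4)·(1/5) = -1/5.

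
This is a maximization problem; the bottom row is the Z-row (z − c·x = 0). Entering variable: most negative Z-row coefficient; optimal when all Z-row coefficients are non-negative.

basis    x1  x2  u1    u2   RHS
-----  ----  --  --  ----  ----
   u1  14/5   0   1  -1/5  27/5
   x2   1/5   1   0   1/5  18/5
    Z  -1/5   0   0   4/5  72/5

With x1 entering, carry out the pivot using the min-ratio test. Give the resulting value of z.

207/14

Ratio test on column x1 — row 1: (27/5)/(14/5) = 27/14; row 2: (18/5)/(1/5) = 18. Minimum is 27/14 at row 1 (u1 leaves); pivot element 14/5.
Pivot on row 1; the Z-row RHS becomes 72/5 − (-1/5)·(27/14) = 207/14.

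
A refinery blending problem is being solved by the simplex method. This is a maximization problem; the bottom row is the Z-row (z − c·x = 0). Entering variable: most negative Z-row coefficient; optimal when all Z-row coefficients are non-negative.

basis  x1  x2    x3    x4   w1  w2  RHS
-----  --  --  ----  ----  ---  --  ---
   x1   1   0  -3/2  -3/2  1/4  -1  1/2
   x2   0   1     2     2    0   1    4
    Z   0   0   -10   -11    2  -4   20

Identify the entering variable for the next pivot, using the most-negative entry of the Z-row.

Negative Z-row entries: x3: -10, x4: -11, w2: -4.
The most negative is -11 in column x4, so x4 enters.

x4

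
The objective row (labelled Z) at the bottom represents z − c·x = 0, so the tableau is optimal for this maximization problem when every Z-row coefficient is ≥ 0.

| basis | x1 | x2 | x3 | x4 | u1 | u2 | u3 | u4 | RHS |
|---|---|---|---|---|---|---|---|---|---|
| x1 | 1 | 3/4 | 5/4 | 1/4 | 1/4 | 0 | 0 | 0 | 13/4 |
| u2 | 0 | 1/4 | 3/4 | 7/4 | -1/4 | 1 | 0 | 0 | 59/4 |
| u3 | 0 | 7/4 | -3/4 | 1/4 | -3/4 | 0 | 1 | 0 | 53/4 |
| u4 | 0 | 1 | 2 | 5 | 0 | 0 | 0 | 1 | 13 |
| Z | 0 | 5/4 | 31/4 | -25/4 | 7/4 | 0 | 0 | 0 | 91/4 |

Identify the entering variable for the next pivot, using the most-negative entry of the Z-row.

x4

Negative Z-row entries: x4: -25/4.
The most negative is -25/4 in column x4, so x4 enters.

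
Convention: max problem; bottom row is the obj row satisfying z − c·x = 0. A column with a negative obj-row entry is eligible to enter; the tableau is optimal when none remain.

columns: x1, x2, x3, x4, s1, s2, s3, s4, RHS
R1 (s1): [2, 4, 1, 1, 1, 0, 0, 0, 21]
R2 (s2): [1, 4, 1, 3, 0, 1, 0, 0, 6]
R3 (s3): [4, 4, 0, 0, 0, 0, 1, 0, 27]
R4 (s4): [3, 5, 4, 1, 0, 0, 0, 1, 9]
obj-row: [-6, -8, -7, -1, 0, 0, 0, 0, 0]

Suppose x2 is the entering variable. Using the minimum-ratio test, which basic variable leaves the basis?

s2

Column x2 entries and ratios — s1: 21/4 = 21/4; s2: 6/4 = 3/2; s3: 27/4 = 27/4; s4: 9/5 = 9/5.
Smallest ratio is 3/2 in the row of s2, so s2 leaves.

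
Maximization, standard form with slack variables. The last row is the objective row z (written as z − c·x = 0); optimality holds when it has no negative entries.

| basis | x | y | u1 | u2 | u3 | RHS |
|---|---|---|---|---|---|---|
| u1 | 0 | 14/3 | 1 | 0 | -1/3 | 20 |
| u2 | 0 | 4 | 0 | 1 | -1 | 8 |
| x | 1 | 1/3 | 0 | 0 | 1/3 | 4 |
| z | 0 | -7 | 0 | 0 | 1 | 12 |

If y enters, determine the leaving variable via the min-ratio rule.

u2

Column y entries and ratios — u1: 20/(14/3) = 30/7; u2: 8/4 = 2; x: 4/(1/3) = 12.
Smallest ratio is 2 in the row of u2, so u2 leaves.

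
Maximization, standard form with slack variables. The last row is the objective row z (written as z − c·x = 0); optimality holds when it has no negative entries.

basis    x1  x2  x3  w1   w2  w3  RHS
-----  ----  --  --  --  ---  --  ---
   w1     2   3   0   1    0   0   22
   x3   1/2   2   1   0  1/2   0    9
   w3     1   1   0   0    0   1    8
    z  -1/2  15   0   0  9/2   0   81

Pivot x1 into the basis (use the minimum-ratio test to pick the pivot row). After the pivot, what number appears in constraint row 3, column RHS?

8

Ratio test on column x1 — row 1: 22/2 = 11; row 2: 9/(1/2) = 18; row 3: 8/1 = 8. Minimum is 8 at row 3 (w3 leaves); pivot element 1.
Divide row 3 by 1; eliminate column x1 from the other rows.
In the new row 3, the RHS entry is the old entry divided by the pivot: 8/1 = 8.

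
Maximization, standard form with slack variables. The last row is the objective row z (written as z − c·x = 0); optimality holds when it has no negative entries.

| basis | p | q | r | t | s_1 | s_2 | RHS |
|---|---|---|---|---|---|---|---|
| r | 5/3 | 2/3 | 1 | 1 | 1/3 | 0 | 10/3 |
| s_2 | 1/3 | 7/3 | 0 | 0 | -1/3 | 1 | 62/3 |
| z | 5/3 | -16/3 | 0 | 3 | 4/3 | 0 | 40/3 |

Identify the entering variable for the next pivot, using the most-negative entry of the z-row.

q

Negative z-row entries: q: -16/3.
The most negative is -16/3 in column q, so q enters.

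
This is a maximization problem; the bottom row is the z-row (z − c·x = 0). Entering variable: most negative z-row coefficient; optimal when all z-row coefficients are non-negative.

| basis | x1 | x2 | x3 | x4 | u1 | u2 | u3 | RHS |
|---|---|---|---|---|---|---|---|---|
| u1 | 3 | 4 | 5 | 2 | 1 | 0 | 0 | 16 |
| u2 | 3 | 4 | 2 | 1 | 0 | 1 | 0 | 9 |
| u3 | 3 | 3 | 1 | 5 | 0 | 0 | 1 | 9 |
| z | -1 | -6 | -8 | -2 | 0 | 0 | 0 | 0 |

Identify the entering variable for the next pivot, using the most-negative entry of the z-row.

x3

Negative z-row entries: x1: -1, x2: -6, x3: -8, x4: -2.
The most negative is -8 in column x3, so x3 enters.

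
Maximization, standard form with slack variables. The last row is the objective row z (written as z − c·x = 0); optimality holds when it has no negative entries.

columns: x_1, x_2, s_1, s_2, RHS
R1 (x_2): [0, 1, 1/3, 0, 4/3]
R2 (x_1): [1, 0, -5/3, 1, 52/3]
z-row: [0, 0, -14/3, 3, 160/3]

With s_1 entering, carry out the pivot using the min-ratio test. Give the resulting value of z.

Ratio test on column s_1 — row 1: (4/3)/(1/3) = 4; row 2: entry -5/3 ≤ 0. Minimum is 4 at row 1 (x_2 leaves); pivot element 1/3.
Pivot on row 1; the z-row RHS becomes 160/3 − (-14/3)·4 = 72.

72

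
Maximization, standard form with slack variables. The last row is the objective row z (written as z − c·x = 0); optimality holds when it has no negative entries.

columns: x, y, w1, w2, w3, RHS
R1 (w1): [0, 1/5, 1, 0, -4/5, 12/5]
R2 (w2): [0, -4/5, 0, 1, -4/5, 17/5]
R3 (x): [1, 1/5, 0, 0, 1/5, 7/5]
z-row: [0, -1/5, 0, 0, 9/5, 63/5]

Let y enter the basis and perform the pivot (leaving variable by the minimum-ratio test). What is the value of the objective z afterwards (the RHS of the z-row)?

Ratio test on column y — row 1: (12/5)/(1/5) = 12; row 2: entry -4/5 ≤ 0; row 3: (7/5)/(1/5) = 7. Minimum is 7 at row 3 (x leaves); pivot element 1/5.
Pivot on row 3; the z-row RHS becomes 63/5 − (-1/5)·7 = 14.

14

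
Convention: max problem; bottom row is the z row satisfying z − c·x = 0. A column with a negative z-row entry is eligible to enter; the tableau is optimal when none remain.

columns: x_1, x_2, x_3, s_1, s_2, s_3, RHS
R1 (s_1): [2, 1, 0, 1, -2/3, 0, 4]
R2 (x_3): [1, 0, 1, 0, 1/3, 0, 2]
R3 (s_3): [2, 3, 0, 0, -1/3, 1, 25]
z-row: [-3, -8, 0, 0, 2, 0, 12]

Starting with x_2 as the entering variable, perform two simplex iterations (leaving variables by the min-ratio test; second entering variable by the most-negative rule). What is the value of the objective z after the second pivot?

64

Ratio test on column x_2 — row 1: 4/1 = 4; row 2: entry 0 ≤ 0; row 3: 25/3 = 25/3. Minimum is 4 at row 1 (s_1 leaves); pivot element 1.
Pivot on row 1; the z-row RHS becomes 12 − (-8)·4 = 44.
Next entering variable (most negative z-row entry -10/3): s_2.
Ratio test on column s_2 — row 1: entry -2/3 ≤ 0; row 2: 2/(1/3) = 6; row 3: 13/(5/3) = 39/5. Minimum is 6 at row 2 (x_3 leaves); pivot element 1/3.
After the second pivot the z-row RHS is 44 − (-10/3)·6 = 64.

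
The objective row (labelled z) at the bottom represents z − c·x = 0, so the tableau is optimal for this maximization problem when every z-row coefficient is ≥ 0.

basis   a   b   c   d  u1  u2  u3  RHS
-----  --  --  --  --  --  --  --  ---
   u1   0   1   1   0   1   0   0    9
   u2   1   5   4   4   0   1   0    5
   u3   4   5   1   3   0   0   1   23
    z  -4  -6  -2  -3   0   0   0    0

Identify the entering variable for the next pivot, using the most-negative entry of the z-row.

Negative z-row entries: a: -4, b: -6, c: -2, d: -3.
The most negative is -6 in column b, so b enters.

b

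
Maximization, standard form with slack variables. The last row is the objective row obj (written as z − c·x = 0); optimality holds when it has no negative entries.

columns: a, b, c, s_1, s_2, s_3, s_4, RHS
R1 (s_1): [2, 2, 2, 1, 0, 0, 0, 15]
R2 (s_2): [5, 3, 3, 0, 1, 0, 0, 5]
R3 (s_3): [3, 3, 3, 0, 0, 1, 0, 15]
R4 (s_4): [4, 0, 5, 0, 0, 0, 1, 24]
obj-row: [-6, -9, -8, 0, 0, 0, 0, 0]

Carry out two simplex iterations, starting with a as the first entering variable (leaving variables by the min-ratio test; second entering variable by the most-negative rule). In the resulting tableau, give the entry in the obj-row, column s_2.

Ratio test on column a — row 1: 15/2 = 15/2; row 2: 5/5 = 1; row 3: 15/3 = 5; row 4: 24/4 = 6. Minimum is 1 at row 2 (s_2 leaves); pivot element 5.
Divide row 2 by 5; eliminate column a from the other rows.
Second iteration: most negative obj-row entry is -27/5 in column b, so b enters.
Ratio test on column b — row 1: 13/(4/5) = 65/4; row 2: 1/(3/5) = 5/3; row 3: 12/(6/5) = 10; row 4: entry -12/5 ≤ 0. Minimum is 5/3 at row 2 (a leaves); pivot element 3/5.
Divide row 2 by 3/5; eliminate column b from the other rows.
After both pivots, the entry at the obj-row, column s_2 is 3.

3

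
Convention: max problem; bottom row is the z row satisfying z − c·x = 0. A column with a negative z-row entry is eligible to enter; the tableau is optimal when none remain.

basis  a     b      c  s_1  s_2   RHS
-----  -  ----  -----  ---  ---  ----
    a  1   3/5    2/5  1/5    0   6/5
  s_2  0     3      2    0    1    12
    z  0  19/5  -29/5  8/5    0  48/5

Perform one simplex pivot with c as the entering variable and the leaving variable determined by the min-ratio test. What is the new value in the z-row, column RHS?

Ratio test on column c — row 1: (6/5)/(2/5) = 3; row 2: 12/2 = 6. Minimum is 3 at row 1 (a leaves); pivot element 2/5.
Divide row 1 by 2/5; eliminate column c from the other rows.
z-row update in column RHS: 48/5 − (-29/5)·3 = 27.

27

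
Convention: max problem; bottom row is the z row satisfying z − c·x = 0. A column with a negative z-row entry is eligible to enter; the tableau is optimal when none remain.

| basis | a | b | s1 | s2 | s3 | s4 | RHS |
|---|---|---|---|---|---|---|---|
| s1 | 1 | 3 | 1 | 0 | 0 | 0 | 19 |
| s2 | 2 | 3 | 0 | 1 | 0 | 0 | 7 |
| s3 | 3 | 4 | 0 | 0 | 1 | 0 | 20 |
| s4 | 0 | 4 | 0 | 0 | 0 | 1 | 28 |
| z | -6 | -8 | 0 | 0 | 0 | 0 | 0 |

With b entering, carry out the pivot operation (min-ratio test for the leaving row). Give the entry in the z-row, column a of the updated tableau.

Ratio test on column b — row 1: 19/3 = 19/3; row 2: 7/3 = 7/3; row 3: 20/4 = 5; row 4: 28/4 = 7. Minimum is 7/3 at row 2 (s2 leaves); pivot element 3.
Divide row 2 by 3; eliminate column b from the other rows.
z-row update in column a: -6 − (-8)·(2/3) = -2/3.

-2/3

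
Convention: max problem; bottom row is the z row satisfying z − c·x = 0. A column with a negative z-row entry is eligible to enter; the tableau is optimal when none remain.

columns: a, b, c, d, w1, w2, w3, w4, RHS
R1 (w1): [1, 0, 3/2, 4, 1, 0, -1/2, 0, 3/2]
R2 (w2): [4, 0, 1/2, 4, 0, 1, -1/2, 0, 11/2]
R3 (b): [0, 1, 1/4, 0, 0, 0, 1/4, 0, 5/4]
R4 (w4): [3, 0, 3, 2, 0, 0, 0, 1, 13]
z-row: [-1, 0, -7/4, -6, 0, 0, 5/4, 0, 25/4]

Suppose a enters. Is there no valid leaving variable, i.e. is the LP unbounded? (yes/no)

no

Column a has positive entries in row(s) 1, 2, 4, so the ratio test bounds it — not unbounded.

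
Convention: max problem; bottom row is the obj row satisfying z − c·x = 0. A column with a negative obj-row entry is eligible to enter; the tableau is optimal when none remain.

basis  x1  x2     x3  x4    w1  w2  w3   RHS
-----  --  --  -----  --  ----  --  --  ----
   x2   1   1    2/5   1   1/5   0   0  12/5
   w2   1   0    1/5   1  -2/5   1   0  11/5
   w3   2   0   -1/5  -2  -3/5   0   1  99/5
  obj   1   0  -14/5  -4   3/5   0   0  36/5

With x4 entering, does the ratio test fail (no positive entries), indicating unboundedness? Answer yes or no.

no

Column x4 has positive entries in row(s) 1, 2, so the ratio test bounds it — not unbounded.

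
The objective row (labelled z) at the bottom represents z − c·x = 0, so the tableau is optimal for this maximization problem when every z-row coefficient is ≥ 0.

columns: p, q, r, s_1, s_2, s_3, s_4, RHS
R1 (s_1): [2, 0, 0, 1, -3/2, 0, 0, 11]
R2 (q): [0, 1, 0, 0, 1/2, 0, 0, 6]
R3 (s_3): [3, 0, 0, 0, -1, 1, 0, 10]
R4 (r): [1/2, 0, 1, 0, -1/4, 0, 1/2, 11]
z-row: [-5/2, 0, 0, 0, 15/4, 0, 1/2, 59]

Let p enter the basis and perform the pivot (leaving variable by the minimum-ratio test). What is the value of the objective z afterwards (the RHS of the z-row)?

202/3

Ratio test on column p — row 1: 11/2 = 11/2; row 2: entry 0 ≤ 0; row 3: 10/3 = 10/3; row 4: 11/(1/2) = 22. Minimum is 10/3 at row 3 (s_3 leaves); pivot element 3.
Pivot on row 3; the z-row RHS becomes 59 − (-5/2)·(10/3) = 202/3.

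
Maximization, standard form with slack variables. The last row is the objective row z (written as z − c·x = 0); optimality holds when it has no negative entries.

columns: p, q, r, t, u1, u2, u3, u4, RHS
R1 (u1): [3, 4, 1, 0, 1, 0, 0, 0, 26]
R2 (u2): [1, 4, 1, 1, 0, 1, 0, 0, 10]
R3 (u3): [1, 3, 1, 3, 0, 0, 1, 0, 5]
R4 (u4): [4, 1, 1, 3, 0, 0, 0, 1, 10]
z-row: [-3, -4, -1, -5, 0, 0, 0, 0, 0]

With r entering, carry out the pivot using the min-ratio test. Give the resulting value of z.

5

Ratio test on column r — row 1: 26/1 = 26; row 2: 10/1 = 10; row 3: 5/1 = 5; row 4: 10/1 = 10. Minimum is 5 at row 3 (u3 leaves); pivot element 1.
Pivot on row 3; the z-row RHS becomes 0 − (-1)·5 = 5.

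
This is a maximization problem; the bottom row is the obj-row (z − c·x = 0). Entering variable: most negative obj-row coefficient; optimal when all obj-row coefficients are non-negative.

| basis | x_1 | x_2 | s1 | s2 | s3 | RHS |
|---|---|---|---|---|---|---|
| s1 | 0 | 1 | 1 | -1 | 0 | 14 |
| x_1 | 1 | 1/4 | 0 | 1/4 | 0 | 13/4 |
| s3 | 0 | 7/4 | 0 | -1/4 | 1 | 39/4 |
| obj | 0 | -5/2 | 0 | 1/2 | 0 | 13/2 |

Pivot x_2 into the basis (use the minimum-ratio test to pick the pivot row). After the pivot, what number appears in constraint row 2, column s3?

Ratio test on column x_2 — row 1: 14/1 = 14; row 2: (13/4)/(1/4) = 13; row 3: (39/4)/(7/4) = 39/7. Minimum is 39/7 at row 3 (s3 leaves); pivot element 7/4.
Divide row 3 by 7/4; eliminate column x_2 from the other rows.
Row 2 update in column s3: 0 − (1/4)·(4/7) = -1/7.

-1/7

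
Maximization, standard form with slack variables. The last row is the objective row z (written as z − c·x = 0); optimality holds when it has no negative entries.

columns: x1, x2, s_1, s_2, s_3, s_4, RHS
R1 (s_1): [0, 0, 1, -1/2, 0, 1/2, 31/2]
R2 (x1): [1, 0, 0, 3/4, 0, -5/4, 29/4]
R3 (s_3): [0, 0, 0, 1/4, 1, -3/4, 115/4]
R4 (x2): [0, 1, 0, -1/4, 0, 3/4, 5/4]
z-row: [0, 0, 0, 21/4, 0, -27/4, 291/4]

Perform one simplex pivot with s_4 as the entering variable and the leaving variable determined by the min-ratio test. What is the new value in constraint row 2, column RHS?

28/3

Ratio test on column s_4 — row 1: (31/2)/(1/2) = 31; row 2: entry -5/4 ≤ 0; row 3: entry -3/4 ≤ 0; row 4: (5/4)/(3/4) = 5/3. Minimum is 5/3 at row 4 (x2 leaves); pivot element 3/4.
Divide row 4 by 3/4; eliminate column s_4 from the other rows.
Row 2 update in column RHS: 29/4 − (-5/4)·(5/3) = 28/3.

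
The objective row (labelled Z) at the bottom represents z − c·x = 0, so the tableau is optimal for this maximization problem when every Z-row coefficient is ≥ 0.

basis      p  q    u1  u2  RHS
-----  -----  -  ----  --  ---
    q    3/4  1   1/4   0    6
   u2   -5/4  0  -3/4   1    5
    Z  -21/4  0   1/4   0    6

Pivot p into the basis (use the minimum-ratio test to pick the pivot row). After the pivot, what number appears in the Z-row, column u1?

2

Ratio test on column p — row 1: 6/(3/4) = 8; row 2: entry -5/4 ≤ 0. Minimum is 8 at row 1 (q leaves); pivot element 3/4.
Divide row 1 by 3/4; eliminate column p from the other rows.
Z-row update in column u1: 1/4 − (-21/4)·(1/3) = 2.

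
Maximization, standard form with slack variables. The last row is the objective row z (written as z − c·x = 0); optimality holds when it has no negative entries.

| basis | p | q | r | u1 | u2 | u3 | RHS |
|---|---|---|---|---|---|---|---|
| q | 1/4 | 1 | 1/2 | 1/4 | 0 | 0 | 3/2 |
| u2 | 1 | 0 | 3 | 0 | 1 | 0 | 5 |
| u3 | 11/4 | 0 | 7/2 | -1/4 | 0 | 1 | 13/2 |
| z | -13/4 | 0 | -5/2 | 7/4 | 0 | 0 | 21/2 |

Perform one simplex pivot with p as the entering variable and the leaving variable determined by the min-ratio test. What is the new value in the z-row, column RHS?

200/11

Ratio test on column p — row 1: (3/2)/(1/4) = 6; row 2: 5/1 = 5; row 3: (13/2)/(11/4) = 26/11. Minimum is 26/11 at row 3 (u3 leaves); pivot element 11/4.
Divide row 3 by 11/4; eliminate column p from the other rows.
z-row update in column RHS: 21/2 − (-13/4)·(26/11) = 200/11.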